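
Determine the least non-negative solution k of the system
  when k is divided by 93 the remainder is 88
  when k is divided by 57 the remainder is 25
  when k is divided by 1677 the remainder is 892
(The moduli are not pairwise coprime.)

gcd(93, 57) = 3 and 3 | (25 − 88), so the pair is consistent; merging gives k ≡ 367 (mod 1767), where 1767 = lcm(93, 57).
gcd(1767, 1677) = 3 and 3 | (892 − 367), so the pair is consistent; merging gives k ≡ 175300 (mod 987753), where 987753 = lcm(1767, 1677).
The solution is unique modulo lcm(93, 57, 1677) = 987753.

175300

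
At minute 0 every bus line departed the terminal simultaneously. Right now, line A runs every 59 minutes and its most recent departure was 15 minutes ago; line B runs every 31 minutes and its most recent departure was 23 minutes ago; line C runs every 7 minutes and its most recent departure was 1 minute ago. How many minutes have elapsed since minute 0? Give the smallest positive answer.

2906

The moduli are pairwise coprime; N = 59·31·7 = 12803.
N/59 = 217; 217 ≡ 40 (mod 59); 40·31 ≡ 1, so inverse 31.
N/31 = 413; 413 ≡ 10 (mod 31); 10·28 ≡ 1, so inverse 28.
N/7 = 1829; 1829 ≡ 2 (mod 7); 2·4 ≡ 1, so inverse 4.
t ≡ 15·217·31 + 23·413·28 + 1·1829·4 = 374193.
374193 mod 12803 = 2906.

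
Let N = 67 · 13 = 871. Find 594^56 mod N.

Mod 67: 594 ≡ 58; 58^56 ≡ 9 (mod 67).
Mod 13: 594 ≡ 9; by Fermat, exponent reduces to 56 mod 12 = 8; 9^8 ≡ 3 (mod 13).
Combine by CRT: x ≡ 9 (mod 67), x ≡ 3 (mod 13) ⇒ x ≡ 679 (mod 871).

679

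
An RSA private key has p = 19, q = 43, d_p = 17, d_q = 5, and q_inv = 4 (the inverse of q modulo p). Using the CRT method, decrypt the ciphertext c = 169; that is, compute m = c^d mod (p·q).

m₁ = c^(d_p) mod p: c ≡ 17 (mod 19), and 17^17 mod 19 = 9.
m₂ = c^(d_q) mod q: c ≡ 40 (mod 43), and 40^5 mod 43 = 15.
h = q_inv·(m₁ − m₂) mod p = 4·(9 − 15) mod 19 = 14.
m = m₂ + h·q = 15 + 14·43 = 617.

617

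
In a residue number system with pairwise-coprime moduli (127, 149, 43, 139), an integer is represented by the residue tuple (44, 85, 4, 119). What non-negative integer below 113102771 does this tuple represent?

The moduli are pairwise coprime; N = 127·149·43·139 = 113102771.
N/127 = 890573; 890573 ≡ 49 (mod 127); 49·70 ≡ 1, so inverse 70.
N/149 = 759079; 759079 ≡ 73 (mod 149); 73·49 ≡ 1, so inverse 49.
N/43 = 2630297; 2630297 ≡ 30 (mod 43); 30·33 ≡ 1, so inverse 33.
N/139 = 813689; 813689 ≡ 122 (mod 139); 122·49 ≡ 1, so inverse 49.
x ≡ 44·890573·70 + 85·759079·49 + 4·2630297·33 + 119·813689·49 = 10996348638.
10996348638 mod 113102771 = 25379851.

25379851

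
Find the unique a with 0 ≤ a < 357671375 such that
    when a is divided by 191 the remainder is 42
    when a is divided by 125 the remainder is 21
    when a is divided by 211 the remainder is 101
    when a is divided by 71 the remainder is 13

249158396

Combine the congruences pairwise.
From a ≡ 42 (mod 191) write a = 42 + 191t. Substituting into a ≡ 21 (mod 125) gives 191t ≡ 104 (mod 125), and since 66⁻¹ ≡ 36 (mod 125), t ≡ 119. Hence a ≡ 42 + 191·119 = 22771 (mod 23875).
From a ≡ 22771 (mod 23875) write a = 22771 + 23875t. Substituting into a ≡ 101 (mod 211) gives 23875t ≡ 118 (mod 211), and since 32⁻¹ ≡ 33 (mod 211), t ≡ 96. Hence a ≡ 22771 + 23875·96 = 2314771 (mod 5037625).
From a ≡ 2314771 (mod 5037625) write a = 2314771 + 5037625t. Substituting into a ≡ 13 (mod 71) gives 5037625t ≡ 55 (mod 71), and since 33⁻¹ ≡ 28 (mod 71), t ≡ 49. Hence a ≡ 2314771 + 5037625·49 = 249158396 (mod 357671375).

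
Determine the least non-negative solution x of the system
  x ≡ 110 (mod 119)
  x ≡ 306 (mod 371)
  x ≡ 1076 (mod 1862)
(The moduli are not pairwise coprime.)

gcd(119, 371) = 7 and 7 | (306 − 110), so the pair is consistent; merging gives x ≡ 1419 (mod 6307), where 6307 = lcm(119, 371).
gcd(6307, 1862) = 7 and 7 | (1076 − 1419), so the pair is consistent; merging gives x ≡ 487058 (mod 1677662), where 1677662 = lcm(6307, 1862).
The solution is unique modulo lcm(119, 371, 1862) = 1677662.

487058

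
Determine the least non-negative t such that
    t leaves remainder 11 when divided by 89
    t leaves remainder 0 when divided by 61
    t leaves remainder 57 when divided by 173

The moduli are pairwise coprime; N = 89·61·173 = 939217.
N/89 = 10553; 10553 ≡ 51 (mod 89); 51·7 ≡ 1, so inverse 7.
N/61 = 15397; 15397 ≡ 25 (mod 61); 25·22 ≡ 1, so inverse 22.
N/173 = 5429; 5429 ≡ 66 (mod 173); 66·97 ≡ 1, so inverse 97.
t ≡ 11·10553·7 + 0·15397·22 + 57·5429·97 = 30829522.
30829522 mod 939217 = 774578.

774578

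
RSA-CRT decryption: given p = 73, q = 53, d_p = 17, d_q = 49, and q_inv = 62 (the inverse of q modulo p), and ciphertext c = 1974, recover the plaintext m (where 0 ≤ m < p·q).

2798

m₁ = c^(d_p) mod p: c ≡ 3 (mod 73), and 3^17 mod 73 = 24.
m₂ = c^(d_q) mod q: c ≡ 13 (mod 53), and 13^49 mod 53 = 42.
h = q_inv·(m₁ − m₂) mod p = 62·(24 − 42) mod 73 = 52.
m = m₂ + h·q = 42 + 52·53 = 2798.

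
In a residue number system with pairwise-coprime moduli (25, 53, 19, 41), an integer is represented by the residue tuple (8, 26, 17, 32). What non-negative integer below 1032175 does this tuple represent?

224958

The moduli are pairwise coprime; N = 25·53·19·41 = 1032175.
N/25 = 41287; 41287 ≡ 12 (mod 25); 12·23 ≡ 1, so inverse 23.
N/53 = 19475; 19475 ≡ 24 (mod 53); 24·42 ≡ 1, so inverse 42.
N/19 = 54325; 54325 ≡ 4 (mod 19); 4·5 ≡ 1, so inverse 5.
N/41 = 25175; 25175 ≡ 1 (mod 41), inverse 1.
x ≡ 8·41287·23 + 26·19475·42 + 17·54325·5 + 32·25175·1 = 34286733.
34286733 mod 1032175 = 224958.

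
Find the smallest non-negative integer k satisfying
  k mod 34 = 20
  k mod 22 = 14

gcd(34, 22) = 2 and 2 | (14 − 20), so the pair is consistent; merging gives k ≡ 190 (mod 374), where 374 = lcm(34, 22).
The solution is unique modulo lcm(34, 22) = 374.

190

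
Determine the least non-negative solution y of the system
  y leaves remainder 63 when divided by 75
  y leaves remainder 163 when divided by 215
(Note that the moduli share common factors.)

Combine the congruences pairwise.
gcd(75, 215) = 5 and 5 | (163 − 63), so the pair is consistent; merging gives y ≡ 2313 (mod 3225), where 3225 = lcm(75, 215).
The solution is unique modulo lcm(75, 215) = 3225.

2313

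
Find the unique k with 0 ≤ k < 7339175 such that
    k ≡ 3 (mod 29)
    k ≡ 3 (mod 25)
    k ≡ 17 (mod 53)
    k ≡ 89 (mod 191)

822153

The moduli are pairwise coprime; N = 29·25·53·191 = 7339175.
N/29 = 253075; 253075 ≡ 21 (mod 29); 21·18 ≡ 1, so inverse 18.
N/25 = 293567; 293567 ≡ 17 (mod 25); 17·3 ≡ 1, so inverse 3.
N/53 = 138475; 138475 ≡ 39 (mod 53); 39·34 ≡ 1, so inverse 34.
N/191 = 38425; 38425 ≡ 34 (mod 191); 34·118 ≡ 1, so inverse 118.
k ≡ 3·253075·18 + 3·293567·3 + 17·138475·34 + 89·38425·118 = 499886053.
499886053 mod 7339175 = 822153.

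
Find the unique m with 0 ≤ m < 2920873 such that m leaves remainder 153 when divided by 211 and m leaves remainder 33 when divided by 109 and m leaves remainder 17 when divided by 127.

The moduli are pairwise coprime; N = 211·109·127 = 2920873.
N/211 = 13843; 13843 ≡ 128 (mod 211); 128·61 ≡ 1, so inverse 61.
N/109 = 26797; 26797 ≡ 92 (mod 109); 92·32 ≡ 1, so inverse 32.
N/127 = 22999; 22999 ≡ 12 (mod 127); 12·53 ≡ 1, so inverse 53.
m ≡ 153·13843·61 + 33·26797·32 + 17·22999·53 = 178216450.
178216450 mod 2920873 = 43197.

43197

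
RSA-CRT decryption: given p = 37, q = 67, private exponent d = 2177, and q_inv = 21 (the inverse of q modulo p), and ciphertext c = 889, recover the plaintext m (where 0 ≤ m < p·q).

778

d_p = d mod (p−1) = 2177 mod 36 = 17; d_q = d mod (q−1) = 65.
m₁ = c^(d_p) mod p: c ≡ 1 (mod 37), and 1^17 mod 37 = 1.
m₂ = c^(d_q) mod q: c ≡ 18 (mod 67), and 18^65 mod 67 = 41.
h = q_inv·(m₁ − m₂) mod p = 21·(1 − 41) mod 37 = 11.
m = m₂ + h·q = 41 + 11·67 = 778.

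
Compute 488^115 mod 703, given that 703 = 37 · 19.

219

Mod 37: 488 ≡ 7; by Fermat, exponent reduces to 115 mod 36 = 7; 7^7 ≡ 34 (mod 37).
Mod 19: 488 ≡ 13; by Fermat, exponent reduces to 115 mod 18 = 7; 13^7 ≡ 10 (mod 19).
Combine by CRT: x ≡ 34 (mod 37), x ≡ 10 (mod 19) ⇒ x ≡ 219 (mod 703).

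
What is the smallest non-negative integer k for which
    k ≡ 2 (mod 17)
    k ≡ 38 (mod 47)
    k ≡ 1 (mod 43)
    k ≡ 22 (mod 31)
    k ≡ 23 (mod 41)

20421303

Combine the congruences pairwise.
From k ≡ 2 (mod 17) write k = 2 + 17t. Substituting into k ≡ 38 (mod 47) gives 17t ≡ 36 (mod 47), and since 17⁻¹ ≡ 36 (mod 47), t ≡ 27. Hence k ≡ 2 + 17·27 = 461 (mod 799).
From k ≡ 461 (mod 799) write k = 461 + 799t. Substituting into k ≡ 1 (mod 43) gives 799t ≡ 13 (mod 43), and since 25⁻¹ ≡ 31 (mod 43), t ≡ 16. Hence k ≡ 461 + 799·16 = 13245 (mod 34357).
From k ≡ 13245 (mod 34357) write k = 13245 + 34357t. Substituting into k ≡ 22 (mod 31) gives 34357t ≡ 14 (mod 31), and since 9⁻¹ ≡ 7 (mod 31), t ≡ 5. Hence k ≡ 13245 + 34357·5 = 185030 (mod 1065067).
From k ≡ 185030 (mod 1065067) write k = 185030 + 1065067t. Substituting into k ≡ 23 (mod 41) gives 1065067t ≡ 26 (mod 41), and since 10⁻¹ ≡ 37 (mod 41), t ≡ 19. Hence k ≡ 185030 + 1065067·19 = 20421303 (mod 43667747).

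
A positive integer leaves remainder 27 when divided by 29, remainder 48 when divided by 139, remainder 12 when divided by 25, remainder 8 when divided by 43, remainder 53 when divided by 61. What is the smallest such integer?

73576362

The moduli are pairwise coprime; N = 29·139·25·43·61 = 264332825.
N/29 = 9114925; 9114925 ≡ 22 (mod 29); 22·4 ≡ 1, so inverse 4.
N/139 = 1901675; 1901675 ≡ 16 (mod 139); 16·113 ≡ 1, so inverse 113.
N/25 = 10573313; 10573313 ≡ 13 (mod 25); 13·2 ≡ 1, so inverse 2.
N/43 = 6147275; 6147275 ≡ 38 (mod 43); 38·17 ≡ 1, so inverse 17.
N/61 = 4333325; 4333325 ≡ 7 (mod 61); 7·35 ≡ 1, so inverse 35.
m ≡ 27·9114925·4 + 48·1901675·113 + 12·10573313·2 + 8·6147275·17 + 53·4333325·35 = 20427203887.
20427203887 mod 264332825 = 73576362.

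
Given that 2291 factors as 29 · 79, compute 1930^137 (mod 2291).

Mod 29: 1930 ≡ 16; by Fermat, exponent reduces to 137 mod 28 = 25; 16^25 ≡ 25 (mod 29).
Mod 79: 1930 ≡ 34; by Fermat, exponent reduces to 137 mod 78 = 59; 34^59 ≡ 60 (mod 79).
Combine by CRT: x ≡ 25 (mod 29), x ≡ 60 (mod 79) ⇒ x ≡ 692 (mod 2291).

692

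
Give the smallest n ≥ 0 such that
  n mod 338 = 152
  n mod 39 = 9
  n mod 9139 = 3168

gcd(338, 39) = 13 and 13 | (9 − 152), so the pair is consistent; merging gives n ≡ 828 (mod 1014), where 1014 = lcm(338, 39).
gcd(1014, 9139) = 13 and 13 | (3168 − 828), so the pair is consistent; merging gives n ≡ 496674 (mod 712842), where 712842 = lcm(1014, 9139).
The solution is unique modulo lcm(338, 39, 9139) = 712842.

496674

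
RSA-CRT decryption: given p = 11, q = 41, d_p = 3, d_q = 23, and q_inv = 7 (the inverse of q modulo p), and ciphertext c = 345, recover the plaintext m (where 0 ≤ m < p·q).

m₁ = c^(d_p) mod p: c ≡ 4 (mod 11), and 4^3 mod 11 = 9.
m₂ = c^(d_q) mod q: c ≡ 17 (mod 41), and 17^23 mod 41 = 7.
h = q_inv·(m₁ − m₂) mod p = 7·(9 − 7) mod 11 = 3.
m = m₂ + h·q = 7 + 3·41 = 130.

130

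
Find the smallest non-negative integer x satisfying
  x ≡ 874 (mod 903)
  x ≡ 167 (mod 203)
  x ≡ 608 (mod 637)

Combine the congruences pairwise.
gcd(903, 203) = 7 and 7 | (167 − 874), so the pair is consistent; merging gives x ≡ 18031 (mod 26187), where 26187 = lcm(903, 203).
gcd(26187, 637) = 7 and 7 | (608 − 18031), so the pair is consistent; merging gives x ≡ 410836 (mod 2383017), where 2383017 = lcm(26187, 637).
The solution is unique modulo lcm(903, 203, 637) = 2383017.

410836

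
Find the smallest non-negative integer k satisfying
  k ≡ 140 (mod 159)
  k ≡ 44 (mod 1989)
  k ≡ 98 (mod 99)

Combine the congruences pairwise.
gcd(159, 1989) = 3 and 3 | (44 − 140), so the pair is consistent; merging gives k ≡ 21923 (mod 105417), where 105417 = lcm(159, 1989).
gcd(105417, 99) = 9 and 9 | (98 − 21923), so the pair is consistent; merging gives k ≡ 865259 (mod 1159587), where 1159587 = lcm(105417, 99).
The solution is unique modulo lcm(159, 1989, 99) = 1159587.

865259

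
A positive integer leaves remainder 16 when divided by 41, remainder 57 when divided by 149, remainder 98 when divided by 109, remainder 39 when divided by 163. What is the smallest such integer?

The moduli are pairwise coprime; N = 41·149·109·163 = 108538603.
N/41 = 2647283; 2647283 ≡ 36 (mod 41); 36·8 ≡ 1, so inverse 8.
N/149 = 728447; 728447 ≡ 135 (mod 149); 135·117 ≡ 1, so inverse 117.
N/109 = 995767; 995767 ≡ 52 (mod 109); 52·65 ≡ 1, so inverse 65.
N/163 = 665881; 665881 ≡ 26 (mod 163); 26·69 ≡ 1, so inverse 69.
k ≡ 16·2647283·8 + 57·728447·117 + 98·995767·65 + 39·665881·69 = 13331786828.
13331786828 mod 108538603 = 90077262.

90077262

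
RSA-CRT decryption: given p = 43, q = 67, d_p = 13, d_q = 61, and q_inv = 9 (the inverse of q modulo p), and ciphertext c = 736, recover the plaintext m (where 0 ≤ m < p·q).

m₁ = c^(d_p) mod p: c ≡ 5 (mod 43), and 5^13 mod 43 = 33.
m₂ = c^(d_q) mod q: c ≡ 66 (mod 67), and 66^61 mod 67 = 66.
h = q_inv·(m₁ − m₂) mod p = 9·(33 − 66) mod 43 = 4.
m = m₂ + h·q = 66 + 4·67 = 334.

334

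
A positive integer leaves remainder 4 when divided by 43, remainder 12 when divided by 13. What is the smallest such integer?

From x ≡ 4 (mod 43) write x = 4 + 43t. Substituting into x ≡ 12 (mod 13) gives 43t ≡ 8 (mod 13), and since 4⁻¹ ≡ 10 (mod 13), t ≡ 2. Hence x ≡ 4 + 43·2 = 90 (mod 559).

90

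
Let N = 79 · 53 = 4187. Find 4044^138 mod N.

3593

Mod 79: 4044 ≡ 15; by Fermat, exponent reduces to 138 mod 78 = 60; 15^60 ≡ 38 (mod 79).
Mod 53: 4044 ≡ 16; by Fermat, exponent reduces to 138 mod 52 = 34; 16^34 ≡ 42 (mod 53).
Combine by CRT: x ≡ 38 (mod 79), x ≡ 42 (mod 53) ⇒ x ≡ 3593 (mod 4187).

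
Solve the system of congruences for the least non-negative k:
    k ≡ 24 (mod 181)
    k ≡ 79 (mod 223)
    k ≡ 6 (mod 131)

3996685

Combine the congruences pairwise.
From k ≡ 24 (mod 181) write k = 24 + 181t. Substituting into k ≡ 79 (mod 223) gives 181t ≡ 55 (mod 223), and since 181⁻¹ ≡ 69 (mod 223), t ≡ 4. Hence k ≡ 24 + 181·4 = 748 (mod 40363).
From k ≡ 748 (mod 40363) write k = 748 + 40363t. Substituting into k ≡ 6 (mod 131) gives 40363t ≡ 44 (mod 131), and since 15⁻¹ ≡ 35 (mod 131), t ≡ 99. Hence k ≡ 748 + 40363·99 = 3996685 (mod 5287553).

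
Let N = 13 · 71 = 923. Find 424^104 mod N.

391

Mod 13: 424 ≡ 8; by Fermat, exponent reduces to 104 mod 12 = 8; 8^8 ≡ 1 (mod 13).
Mod 71: 424 ≡ 69; by Fermat, exponent reduces to 104 mod 70 = 34; 69^34 ≡ 36 (mod 71).
Combine by CRT: x ≡ 1 (mod 13), x ≡ 36 (mod 71) ⇒ x ≡ 391 (mod 923).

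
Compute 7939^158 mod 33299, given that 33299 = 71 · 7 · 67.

Mod 71: 7939 ≡ 58; by Fermat, exponent reduces to 158 mod 70 = 18; 58^18 ≡ 49 (mod 71).
Mod 7: 7939 ≡ 1; by Fermat, exponent reduces to 158 mod 6 = 2; 1^2 ≡ 1 (mod 7).
Mod 67: 7939 ≡ 33; by Fermat, exponent reduces to 158 mod 66 = 26; 33^26 ≡ 6 (mod 67).
Combine by CRT: x ≡ 49 (mod 71), x ≡ 1 (mod 7), x ≡ 6 (mod 67) ⇒ x ≡ 19503 (mod 33299).

19503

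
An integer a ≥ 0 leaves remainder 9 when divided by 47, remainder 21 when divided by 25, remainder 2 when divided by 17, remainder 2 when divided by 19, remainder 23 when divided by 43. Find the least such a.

The moduli are pairwise coprime; N = 47·25·17·19·43 = 16319575.
N/47 = 347225; 347225 ≡ 36 (mod 47); 36·17 ≡ 1, so inverse 17.
N/25 = 652783; 652783 ≡ 8 (mod 25); 8·22 ≡ 1, so inverse 22.
N/17 = 959975; 959975 ≡ 2 (mod 17); 2·9 ≡ 1, so inverse 9.
N/19 = 858925; 858925 ≡ 11 (mod 19); 11·7 ≡ 1, so inverse 7.
N/43 = 379525; 379525 ≡ 7 (mod 43); 7·37 ≡ 1, so inverse 37.
a ≡ 9·347225·17 + 21·652783·22 + 2·959975·9 + 2·858925·7 + 23·379525·37 = 706991446.
706991446 mod 16319575 = 5249721.

5249721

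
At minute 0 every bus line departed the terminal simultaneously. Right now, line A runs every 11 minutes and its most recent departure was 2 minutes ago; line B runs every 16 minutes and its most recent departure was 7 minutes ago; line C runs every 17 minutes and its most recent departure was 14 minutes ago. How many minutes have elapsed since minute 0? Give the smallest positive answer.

167

Combine the congruences pairwise.
From t ≡ 2 (mod 11) write t = 2 + 11s. Substituting into t ≡ 7 (mod 16) gives 11s ≡ 5 (mod 16), and since 11⁻¹ ≡ 3 (mod 16), s ≡ 15. Hence t ≡ 2 + 11·15 = 167 (mod 176).
From t ≡ 167 (mod 176) write t = 167 + 176s. Substituting into t ≡ 14 (mod 17) gives 176s ≡ 0 (mod 17), and since 6⁻¹ ≡ 3 (mod 17), s ≡ 0. Hence t ≡ 167 + 176·0 = 167 (mod 2992).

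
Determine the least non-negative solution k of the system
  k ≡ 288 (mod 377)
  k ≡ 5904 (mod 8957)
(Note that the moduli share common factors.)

Combine the congruences pairwise.
gcd(377, 8957) = 13 and 13 | (5904 − 288), so the pair is consistent; merging gives k ≡ 113388 (mod 259753), where 259753 = lcm(377, 8957).
The solution is unique modulo lcm(377, 8957) = 259753.

113388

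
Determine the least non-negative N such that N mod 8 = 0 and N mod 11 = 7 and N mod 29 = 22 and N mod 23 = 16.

Combine the congruences pairwise.
From N ≡ 0 (mod 8) write N = 0 + 8t. Substituting into N ≡ 7 (mod 11) gives 8t ≡ 7 (mod 11), and since 8⁻¹ ≡ 7 (mod 11), t ≡ 5. Hence N ≡ 0 + 8·5 = 40 (mod 88).
From N ≡ 40 (mod 88) write N = 40 + 88t. Substituting into N ≡ 22 (mod 29) gives 88t ≡ 11 (mod 29), and since 1⁻¹ ≡ 1 (mod 29), t ≡ 11. Hence N ≡ 40 + 88·11 = 1008 (mod 2552).
From N ≡ 1008 (mod 2552) write N = 1008 + 2552t. Substituting into N ≡ 16 (mod 23) gives 2552t ≡ 20 (mod 23), and since 22⁻¹ ≡ 22 (mod 23), t ≡ 3. Hence N ≡ 1008 + 2552·3 = 8664 (mod 58696).

8664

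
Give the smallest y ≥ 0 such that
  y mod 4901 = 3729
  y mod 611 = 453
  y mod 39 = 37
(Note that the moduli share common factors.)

gcd(4901, 611) = 13 and 13 | (453 − 3729), so the pair is consistent; merging gives y ≡ 150759 (mod 230347), where 230347 = lcm(4901, 611).
gcd(230347, 39) = 13 and 13 | (37 − 150759), so the pair is consistent; merging gives y ≡ 381106 (mod 691041), where 691041 = lcm(230347, 39).
The solution is unique modulo lcm(4901, 611, 39) = 691041.

381106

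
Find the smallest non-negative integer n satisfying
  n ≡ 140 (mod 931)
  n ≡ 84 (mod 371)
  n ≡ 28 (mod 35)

Combine the congruences pairwise.
gcd(931, 371) = 7 and 7 | (84 − 140), so the pair is consistent; merging gives n ≡ 34587 (mod 49343), where 49343 = lcm(931, 371).
gcd(49343, 35) = 7 and 7 | (28 − 34587), so the pair is consistent; merging gives n ≡ 133273 (mod 246715), where 246715 = lcm(49343, 35).
The solution is unique modulo lcm(931, 371, 35) = 246715.

133273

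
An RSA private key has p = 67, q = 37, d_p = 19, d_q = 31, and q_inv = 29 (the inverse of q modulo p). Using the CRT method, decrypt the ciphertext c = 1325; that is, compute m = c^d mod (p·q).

m₁ = c^(d_p) mod p: c ≡ 52 (mod 67), and 52^19 mod 67 = 8.
m₂ = c^(d_q) mod q: c ≡ 30 (mod 37), and 30^31 mod 37 = 4.
h = q_inv·(m₁ − m₂) mod p = 29·(8 − 4) mod 67 = 49.
m = m₂ + h·q = 4 + 49·37 = 1817.

1817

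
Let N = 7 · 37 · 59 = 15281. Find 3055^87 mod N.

Mod 7: 3055 ≡ 3; by Fermat, exponent reduces to 87 mod 6 = 3; 3^3 ≡ 6 (mod 7).
Mod 37: 3055 ≡ 21; by Fermat, exponent reduces to 87 mod 36 = 15; 21^15 ≡ 27 (mod 37).
Mod 59: 3055 ≡ 46; by Fermat, exponent reduces to 87 mod 58 = 29; 46^29 ≡ 1 (mod 59).
Combine by CRT: x ≡ 6 (mod 7), x ≡ 27 (mod 37), x ≡ 1 (mod 59) ⇒ x ≡ 1063 (mod 15281).

1063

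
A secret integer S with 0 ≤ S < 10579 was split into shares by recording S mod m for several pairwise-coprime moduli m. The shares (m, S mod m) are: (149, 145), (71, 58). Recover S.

2827

Combine the congruences pairwise.
From S ≡ 145 (mod 149) write S = 145 + 149t. Substituting into S ≡ 58 (mod 71) gives 149t ≡ 55 (mod 71), and since 7⁻¹ ≡ 61 (mod 71), t ≡ 18. Hence S ≡ 145 + 149·18 = 2827 (mod 10579).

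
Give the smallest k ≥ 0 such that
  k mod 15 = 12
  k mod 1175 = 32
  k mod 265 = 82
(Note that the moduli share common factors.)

41157

Combine the congruences pairwise.
gcd(15, 1175) = 5 and 5 | (32 − 12), so the pair is consistent; merging gives k ≡ 2382 (mod 3525), where 3525 = lcm(15, 1175).
gcd(3525, 265) = 5 and 5 | (82 − 2382), so the pair is consistent; merging gives k ≡ 41157 (mod 186825), where 186825 = lcm(3525, 265).
The solution is unique modulo lcm(15, 1175, 265) = 186825.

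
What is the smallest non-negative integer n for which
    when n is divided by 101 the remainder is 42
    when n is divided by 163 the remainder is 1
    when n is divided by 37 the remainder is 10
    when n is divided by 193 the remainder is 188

101442725

Combine the congruences pairwise.
From n ≡ 42 (mod 101) write n = 42 + 101t. Substituting into n ≡ 1 (mod 163) gives 101t ≡ 122 (mod 163), and since 101⁻¹ ≡ 92 (mod 163), t ≡ 140. Hence n ≡ 42 + 101·140 = 14182 (mod 16463).
From n ≡ 14182 (mod 16463) write n = 14182 + 16463t. Substituting into n ≡ 10 (mod 37) gives 16463t ≡ 36 (mod 37), and since 35⁻¹ ≡ 18 (mod 37), t ≡ 19. Hence n ≡ 14182 + 16463·19 = 326979 (mod 609131).
From n ≡ 326979 (mod 609131) write n = 326979 + 609131t. Substituting into n ≡ 188 (mod 193) gives 609131t ≡ 151 (mod 193), and since 23⁻¹ ≡ 42 (mod 193), t ≡ 166. Hence n ≡ 326979 + 609131·166 = 101442725 (mod 117562283).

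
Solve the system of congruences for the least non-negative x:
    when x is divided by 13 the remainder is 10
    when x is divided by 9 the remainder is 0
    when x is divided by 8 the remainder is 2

The moduli are pairwise coprime; N = 13·9·8 = 936.
N/13 = 72; 72 ≡ 7 (mod 13); 7·2 ≡ 1, so inverse 2.
N/9 = 104; 104 ≡ 5 (mod 9); 5·2 ≡ 1, so inverse 2.
N/8 = 117; 117 ≡ 5 (mod 8); 5·5 ≡ 1, so inverse 5.
x ≡ 10·72·2 + 0·104·2 + 2·117·5 = 2610.
2610 mod 936 = 738.

738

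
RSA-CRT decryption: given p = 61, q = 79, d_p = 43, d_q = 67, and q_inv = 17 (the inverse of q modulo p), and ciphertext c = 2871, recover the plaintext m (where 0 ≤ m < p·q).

1483

m₁ = c^(d_p) mod p: c ≡ 4 (mod 61), and 4^43 mod 61 = 19.
m₂ = c^(d_q) mod q: c ≡ 27 (mod 79), and 27^67 mod 79 = 61.
h = q_inv·(m₁ − m₂) mod p = 17·(19 − 61) mod 61 = 18.
m = m₂ + h·q = 61 + 18·79 = 1483.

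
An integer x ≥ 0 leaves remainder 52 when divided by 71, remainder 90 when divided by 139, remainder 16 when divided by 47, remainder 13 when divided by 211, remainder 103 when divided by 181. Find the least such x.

2972788086

The moduli are pairwise coprime; N = 71·139·47·211·181 = 17714628013.
N/71 = 249501803; 249501803 ≡ 64 (mod 71); 64·10 ≡ 1, so inverse 10.
N/139 = 127443367; 127443367 ≡ 105 (mod 139); 105·94 ≡ 1, so inverse 94.
N/47 = 376906979; 376906979 ≡ 20 (mod 47); 20·40 ≡ 1, so inverse 40.
N/211 = 83955583; 83955583 ≡ 160 (mod 211); 160·91 ≡ 1, so inverse 91.
N/181 = 97870873; 97870873 ≡ 10 (mod 181); 10·163 ≡ 1, so inverse 163.
x ≡ 52·249501803·10 + 90·127443367·94 + 16·376906979·40 + 13·83955583·91 + 103·97870873·163 = 3191605830426.
3191605830426 mod 17714628013 = 2972788086.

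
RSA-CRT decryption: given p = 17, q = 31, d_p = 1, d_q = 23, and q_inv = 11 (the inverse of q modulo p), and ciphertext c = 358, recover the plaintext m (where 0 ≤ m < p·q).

m₁ = c^(d_p) mod p: c ≡ 1 (mod 17), and 1^1 mod 17 = 1.
m₂ = c^(d_q) mod q: c ≡ 17 (mod 31), and 17^23 mod 31 = 13.
h = q_inv·(m₁ − m₂) mod p = 11·(1 − 13) mod 17 = 4.
m = m₂ + h·q = 13 + 4·31 = 137.

137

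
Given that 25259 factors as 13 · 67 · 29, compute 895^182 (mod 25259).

5308

Mod 13: 895 ≡ 11; by Fermat, exponent reduces to 182 mod 12 = 2; 11^2 ≡ 4 (mod 13).
Mod 67: 895 ≡ 24; by Fermat, exponent reduces to 182 mod 66 = 50; 24^50 ≡ 15 (mod 67).
Mod 29: 895 ≡ 25; by Fermat, exponent reduces to 182 mod 28 = 14; 25^14 ≡ 1 (mod 29).
Combine by CRT: x ≡ 4 (mod 13), x ≡ 15 (mod 67), x ≡ 1 (mod 29) ⇒ x ≡ 5308 (mod 25259).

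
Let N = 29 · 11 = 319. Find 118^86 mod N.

Mod 29: 118 ≡ 2; by Fermat, exponent reduces to 86 mod 28 = 2; 2^2 ≡ 4 (mod 29).
Mod 11: 118 ≡ 8; by Fermat, exponent reduces to 86 mod 10 = 6; 8^6 ≡ 3 (mod 11).
Combine by CRT: x ≡ 4 (mod 29), x ≡ 3 (mod 11) ⇒ x ≡ 91 (mod 319).

91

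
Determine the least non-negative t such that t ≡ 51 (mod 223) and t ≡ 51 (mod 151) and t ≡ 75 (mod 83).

303108

From t ≡ 51 (mod 223) write t = 51 + 223s. Substituting into t ≡ 51 (mod 151) gives 223s ≡ 0 (mod 151), and since 72⁻¹ ≡ 86 (mod 151), s ≡ 0. Hence t ≡ 51 + 223·0 = 51 (mod 33673).
From t ≡ 51 (mod 33673) write t = 51 + 33673s. Substituting into t ≡ 75 (mod 83) gives 33673s ≡ 24 (mod 83), and since 58⁻¹ ≡ 73 (mod 83), s ≡ 9. Hence t ≡ 51 + 33673·9 = 303108 (mod 2794859).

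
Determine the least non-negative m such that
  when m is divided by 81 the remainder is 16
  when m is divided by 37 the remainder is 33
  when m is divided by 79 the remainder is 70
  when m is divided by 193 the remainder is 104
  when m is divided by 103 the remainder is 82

From m ≡ 16 (mod 81) write m = 16 + 81t. Substituting into m ≡ 33 (mod 37) gives 81t ≡ 17 (mod 37), and since 7⁻¹ ≡ 16 (mod 37), t ≡ 13. Hence m ≡ 16 + 81·13 = 1069 (mod 2997).
From m ≡ 1069 (mod 2997) write m = 1069 + 2997t. Substituting into m ≡ 70 (mod 79) gives 2997t ≡ 28 (mod 79), and since 74⁻¹ ≡ 63 (mod 79), t ≡ 26. Hence m ≡ 1069 + 2997·26 = 78991 (mod 236763).
From m ≡ 78991 (mod 236763) write m = 78991 + 236763t. Substituting into m ≡ 104 (mod 193) gives 236763t ≡ 50 (mod 193), and since 145⁻¹ ≡ 4 (mod 193), t ≡ 7. Hence m ≡ 78991 + 236763·7 = 1736332 (mod 45695259).
From m ≡ 1736332 (mod 45695259) write m = 1736332 + 45695259t. Substituting into m ≡ 82 (mod 103) gives 45695259t ≡ 21 (mod 103), and since 30⁻¹ ≡ 79 (mod 103), t ≡ 11. Hence m ≡ 1736332 + 45695259·11 = 504384181 (mod 4706611677).

504384181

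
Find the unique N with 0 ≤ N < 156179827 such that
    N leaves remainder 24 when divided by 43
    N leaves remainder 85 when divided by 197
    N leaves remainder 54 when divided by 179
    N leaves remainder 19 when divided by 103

The moduli are pairwise coprime; M = 43·197·179·103 = 156179827.
M/43 = 3632089; 3632089 ≡ 8 (mod 43); 8·27 ≡ 1, so inverse 27.
M/197 = 792791; 792791 ≡ 63 (mod 197); 63·172 ≡ 1, so inverse 172.
M/179 = 872513; 872513 ≡ 67 (mod 179); 67·171 ≡ 1, so inverse 171.
M/103 = 1516309; 1516309 ≡ 46 (mod 103); 46·56 ≡ 1, so inverse 56.
N ≡ 24·3632089·27 + 85·792791·172 + 54·872513·171 + 19·1516309·56 = 23614335910.
23614335910 mod 156179827 = 31182033.

31182033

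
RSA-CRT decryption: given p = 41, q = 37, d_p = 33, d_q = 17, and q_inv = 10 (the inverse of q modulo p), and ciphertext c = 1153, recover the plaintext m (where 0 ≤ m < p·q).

m₁ = c^(d_p) mod p: c ≡ 5 (mod 41), and 5^33 mod 41 = 39.
m₂ = c^(d_q) mod q: c ≡ 6 (mod 37), and 6^17 mod 37 = 6.
h = q_inv·(m₁ − m₂) mod p = 10·(39 − 6) mod 41 = 2.
m = m₂ + h·q = 6 + 2·37 = 80.

80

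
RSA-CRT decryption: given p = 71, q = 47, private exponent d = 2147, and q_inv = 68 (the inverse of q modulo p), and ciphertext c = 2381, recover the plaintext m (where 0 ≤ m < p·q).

1932

d_p = d mod (p−1) = 2147 mod 70 = 47; d_q = d mod (q−1) = 31.
m₁ = c^(d_p) mod p: c ≡ 38 (mod 71), and 38^47 mod 71 = 15.
m₂ = c^(d_q) mod q: c ≡ 31 (mod 47), and 31^31 mod 47 = 5.
h = q_inv·(m₁ − m₂) mod p = 68·(15 − 5) mod 71 = 41.
m = m₂ + h·q = 5 + 41·47 = 1932.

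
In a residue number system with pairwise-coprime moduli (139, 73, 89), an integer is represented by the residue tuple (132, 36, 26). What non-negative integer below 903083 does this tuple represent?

From x ≡ 132 (mod 139) write x = 132 + 139t. Substituting into x ≡ 36 (mod 73) gives 139t ≡ 50 (mod 73), and since 66⁻¹ ≡ 52 (mod 73), t ≡ 45. Hence x ≡ 132 + 139·45 = 6387 (mod 10147).
From x ≡ 6387 (mod 10147) write x = 6387 + 10147t. Substituting into x ≡ 26 (mod 89) gives 10147t ≡ 47 (mod 89), and since 1⁻¹ ≡ 1 (mod 89), t ≡ 47. Hence x ≡ 6387 + 10147·47 = 483296 (mod 903083).

483296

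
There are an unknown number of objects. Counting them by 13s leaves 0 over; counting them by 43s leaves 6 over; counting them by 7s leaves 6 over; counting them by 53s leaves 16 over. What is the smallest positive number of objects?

From N ≡ 0 (mod 13) write N = 0 + 13t. Substituting into N ≡ 6 (mod 43) gives 13t ≡ 6 (mod 43), and since 13⁻¹ ≡ 10 (mod 43), t ≡ 17. Hence N ≡ 0 + 13·17 = 221 (mod 559).
From N ≡ 221 (mod 559) write N = 221 + 559t. Substituting into N ≡ 6 (mod 7) gives 559t ≡ 2 (mod 7), and since 6⁻¹ ≡ 6 (mod 7), t ≡ 5. Hence N ≡ 221 + 559·5 = 3016 (mod 3913).
From N ≡ 3016 (mod 3913) write N = 3016 + 3913t. Substituting into N ≡ 16 (mod 53) gives 3913t ≡ 21 (mod 53), and since 44⁻¹ ≡ 47 (mod 53), t ≡ 33. Hence N ≡ 3016 + 3913·33 = 132145 (mod 207389).

132145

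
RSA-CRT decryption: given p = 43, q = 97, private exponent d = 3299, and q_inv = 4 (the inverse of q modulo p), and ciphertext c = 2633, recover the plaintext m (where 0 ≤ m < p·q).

d_p = d mod (p−1) = 3299 mod 42 = 23; d_q = d mod (q−1) = 35.
m₁ = c^(d_p) mod p: c ≡ 10 (mod 43), and 10^23 mod 43 = 14.
m₂ = c^(d_q) mod q: c ≡ 14 (mod 97), and 14^35 mod 97 = 59.
h = q_inv·(m₁ − m₂) mod p = 4·(14 − 59) mod 43 = 35.
m = m₂ + h·q = 59 + 35·97 = 3454.

3454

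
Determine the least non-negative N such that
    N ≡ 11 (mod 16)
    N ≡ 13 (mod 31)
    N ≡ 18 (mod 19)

75

The moduli are pairwise coprime; M = 16·31·19 = 9424.
M/16 = 589; 589 ≡ 13 (mod 16); 13·5 ≡ 1, so inverse 5.
M/31 = 304; 304 ≡ 25 (mod 31); 25·5 ≡ 1, so inverse 5.
M/19 = 496; 496 ≡ 2 (mod 19); 2·10 ≡ 1, so inverse 10.
N ≡ 11·589·5 + 13·304·5 + 18·496·10 = 141435.
141435 mod 9424 = 75.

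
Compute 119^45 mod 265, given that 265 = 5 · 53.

99

Mod 5: 119 ≡ 4; by Fermat, exponent reduces to 45 mod 4 = 1; 4^1 ≡ 4 (mod 5).
Mod 53: 119 ≡ 13; 13^45 ≡ 46 (mod 53).
Combine by CRT: x ≡ 4 (mod 5), x ≡ 46 (mod 53) ⇒ x ≡ 99 (mod 265).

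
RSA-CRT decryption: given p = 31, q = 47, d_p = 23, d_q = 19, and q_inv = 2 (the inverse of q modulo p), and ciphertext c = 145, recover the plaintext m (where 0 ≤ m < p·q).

m₁ = c^(d_p) mod p: c ≡ 21 (mod 31), and 21^23 mod 31 = 17.
m₂ = c^(d_q) mod q: c ≡ 4 (mod 47), and 4^19 mod 47 = 9.
h = q_inv·(m₁ − m₂) mod p = 2·(17 − 9) mod 31 = 16.
m = m₂ + h·q = 9 + 16·47 = 761.

761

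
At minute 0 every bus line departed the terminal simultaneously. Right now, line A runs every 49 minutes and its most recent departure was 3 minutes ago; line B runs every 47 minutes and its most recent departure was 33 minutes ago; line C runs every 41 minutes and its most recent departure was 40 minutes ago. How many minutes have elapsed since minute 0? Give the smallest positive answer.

81343

From t ≡ 3 (mod 49) write t = 3 + 49s. Substituting into t ≡ 33 (mod 47) gives 49s ≡ 30 (mod 47), and since 2⁻¹ ≡ 24 (mod 47), s ≡ 15. Hence t ≡ 3 + 49·15 = 738 (mod 2303).
From t ≡ 738 (mod 2303) write t = 738 + 2303s. Substituting into t ≡ 40 (mod 41) gives 2303s ≡ 40 (mod 41), and since 7⁻¹ ≡ 6 (mod 41), s ≡ 35. Hence t ≡ 738 + 2303·35 = 81343 (mod 94423).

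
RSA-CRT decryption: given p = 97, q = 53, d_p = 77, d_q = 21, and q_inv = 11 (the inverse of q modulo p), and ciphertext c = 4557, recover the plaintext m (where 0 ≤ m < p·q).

m₁ = c^(d_p) mod p: c ≡ 95 (mod 97), and 95^77 mod 97 = 32.
m₂ = c^(d_q) mod q: c ≡ 52 (mod 53), and 52^21 mod 53 = 52.
h = q_inv·(m₁ − m₂) mod p = 11·(32 − 52) mod 97 = 71.
m = m₂ + h·q = 52 + 71·53 = 3815.

3815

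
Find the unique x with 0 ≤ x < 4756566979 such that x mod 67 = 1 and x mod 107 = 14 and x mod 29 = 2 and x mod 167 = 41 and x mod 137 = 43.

3575861155

The moduli are pairwise coprime; N = 67·107·29·167·137 = 4756566979.
N/67 = 70993537; 70993537 ≡ 2 (mod 67); 2·34 ≡ 1, so inverse 34.
N/107 = 44453897; 44453897 ≡ 105 (mod 107); 105·53 ≡ 1, so inverse 53.
N/29 = 164019551; 164019551 ≡ 17 (mod 29); 17·12 ≡ 1, so inverse 12.
N/167 = 28482437; 28482437 ≡ 86 (mod 167); 86·134 ≡ 1, so inverse 134.
N/137 = 34719467; 34719467 ≡ 105 (mod 137); 105·107 ≡ 1, so inverse 107.
x ≡ 1·70993537·34 + 14·44453897·53 + 2·164019551·12 + 41·28482437·134 + 43·34719467·107 = 355561817601.
355561817601 mod 4756566979 = 3575861155.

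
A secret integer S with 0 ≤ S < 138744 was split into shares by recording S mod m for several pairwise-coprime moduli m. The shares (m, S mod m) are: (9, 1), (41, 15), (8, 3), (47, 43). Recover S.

Combine the congruences pairwise.
From S ≡ 1 (mod 9) write S = 1 + 9t. Substituting into S ≡ 15 (mod 41) gives 9t ≡ 14 (mod 41), and since 9⁻¹ ≡ 32 (mod 41), t ≡ 38. Hence S ≡ 1 + 9·38 = 343 (mod 369).
From S ≡ 343 (mod 369) write S = 343 + 369t. Substituting into S ≡ 3 (mod 8) gives 369t ≡ 4 (mod 8), and since 1⁻¹ ≡ 1 (mod 8), t ≡ 4. Hence S ≡ 343 + 369·4 = 1819 (mod 2952).
From S ≡ 1819 (mod 2952) write S = 1819 + 2952t. Substituting into S ≡ 43 (mod 47) gives 2952t ≡ 10 (mod 47), and since 38⁻¹ ≡ 26 (mod 47), t ≡ 25. Hence S ≡ 1819 + 2952·25 = 75619 (mod 138744).

75619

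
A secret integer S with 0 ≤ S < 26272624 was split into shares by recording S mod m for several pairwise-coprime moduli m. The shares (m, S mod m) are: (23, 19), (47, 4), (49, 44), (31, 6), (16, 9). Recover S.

Combine the congruences pairwise.
From S ≡ 19 (mod 23) write S = 19 + 23t. Substituting into S ≡ 4 (mod 47) gives 23t ≡ 32 (mod 47), and since 23⁻¹ ≡ 45 (mod 47), t ≡ 30. Hence S ≡ 19 + 23·30 = 709 (mod 1081).
From S ≡ 709 (mod 1081) write S = 709 + 1081t. Substituting into S ≡ 44 (mod 49) gives 1081t ≡ 21 (mod 49), and since 3⁻¹ ≡ 33 (mod 49), t ≡ 7. Hence S ≡ 709 + 1081·7 = 8276 (mod 52969).
From S ≡ 8276 (mod 52969) write S = 8276 + 52969t. Substituting into S ≡ 6 (mod 31) gives 52969t ≡ 7 (mod 31), and since 21⁻¹ ≡ 3 (mod 31), t ≡ 21. Hence S ≡ 8276 + 52969·21 = 1120625 (mod 1642039).
From S ≡ 1120625 (mod 1642039) write S = 1120625 + 1642039t. Substituting into S ≡ 9 (mod 16) gives 1642039t ≡ 8 (mod 16), and since 7⁻¹ ≡ 7 (mod 16), t ≡ 8. Hence S ≡ 1120625 + 1642039·8 = 14256937 (mod 26272624).

14256937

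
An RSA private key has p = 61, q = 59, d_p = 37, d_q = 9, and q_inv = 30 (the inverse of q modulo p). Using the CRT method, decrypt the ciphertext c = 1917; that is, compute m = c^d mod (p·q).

3155

m₁ = c^(d_p) mod p: c ≡ 26 (mod 61), and 26^37 mod 61 = 44.
m₂ = c^(d_q) mod q: c ≡ 29 (mod 59), and 29^9 mod 59 = 28.
h = q_inv·(m₁ − m₂) mod p = 30·(44 − 28) mod 61 = 53.
m = m₂ + h·q = 28 + 53·59 = 3155.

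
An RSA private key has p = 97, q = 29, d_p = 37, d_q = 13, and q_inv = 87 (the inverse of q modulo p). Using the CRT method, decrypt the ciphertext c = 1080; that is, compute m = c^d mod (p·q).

1620

m₁ = c^(d_p) mod p: c ≡ 13 (mod 97), and 13^37 mod 97 = 68.
m₂ = c^(d_q) mod q: c ≡ 7 (mod 29), and 7^13 mod 29 = 25.
h = q_inv·(m₁ − m₂) mod p = 87·(68 − 25) mod 97 = 55.
m = m₂ + h·q = 25 + 55·29 = 1620.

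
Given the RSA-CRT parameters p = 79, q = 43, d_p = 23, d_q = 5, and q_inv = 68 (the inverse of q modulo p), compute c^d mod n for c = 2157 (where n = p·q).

1241

m₁ = c^(d_p) mod p: c ≡ 24 (mod 79), and 24^23 mod 79 = 56.
m₂ = c^(d_q) mod q: c ≡ 7 (mod 43), and 7^5 mod 43 = 37.
h = q_inv·(m₁ − m₂) mod p = 68·(56 − 37) mod 79 = 28.
m = m₂ + h·q = 37 + 28·43 = 1241.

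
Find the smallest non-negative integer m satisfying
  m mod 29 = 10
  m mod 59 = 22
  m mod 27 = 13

The moduli are pairwise coprime; N = 29·59·27 = 46197.
N/29 = 1593; 1593 ≡ 27 (mod 29); 27·14 ≡ 1, so inverse 14.
N/59 = 783; 783 ≡ 16 (mod 59); 16·48 ≡ 1, so inverse 48.
N/27 = 1711; 1711 ≡ 10 (mod 27); 10·19 ≡ 1, so inverse 19.
m ≡ 10·1593·14 + 22·783·48 + 13·1711·19 = 1472485.
1472485 mod 46197 = 40378.

40378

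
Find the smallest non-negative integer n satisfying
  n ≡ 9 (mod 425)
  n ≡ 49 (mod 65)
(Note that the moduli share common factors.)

gcd(425, 65) = 5 and 5 | (49 − 9), so the pair is consistent; merging gives n ≡ 1284 (mod 5525), where 5525 = lcm(425, 65).
The solution is unique modulo lcm(425, 65) = 5525.

1284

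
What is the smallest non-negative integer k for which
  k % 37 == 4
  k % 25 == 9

559

From k ≡ 4 (mod 37) write k = 4 + 37t. Substituting into k ≡ 9 (mod 25) gives 37t ≡ 5 (mod 25), and since 12⁻¹ ≡ 23 (mod 25), t ≡ 15. Hence k ≡ 4 + 37·15 = 559 (mod 925).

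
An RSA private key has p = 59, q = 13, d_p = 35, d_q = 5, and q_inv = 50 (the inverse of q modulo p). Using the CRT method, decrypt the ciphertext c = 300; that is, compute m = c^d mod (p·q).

521

m₁ = c^(d_p) mod p: c ≡ 5 (mod 59), and 5^35 mod 59 = 49.
m₂ = c^(d_q) mod q: c ≡ 1 (mod 13), and 1^5 mod 13 = 1.
h = q_inv·(m₁ − m₂) mod p = 50·(49 − 1) mod 59 = 40.
m = m₂ + h·q = 1 + 40·13 = 521.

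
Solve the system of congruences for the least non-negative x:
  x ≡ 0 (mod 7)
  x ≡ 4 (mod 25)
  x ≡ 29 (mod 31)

3129

The moduli are pairwise coprime; N = 7·25·31 = 5425.
N/7 = 775; 775 ≡ 5 (mod 7); 5·3 ≡ 1, so inverse 3.
N/25 = 217; 217 ≡ 17 (mod 25); 17·3 ≡ 1, so inverse 3.
N/31 = 175; 175 ≡ 20 (mod 31); 20·14 ≡ 1, so inverse 14.
x ≡ 0·775·3 + 4·217·3 + 29·175·14 = 73654.
73654 mod 5425 = 3129.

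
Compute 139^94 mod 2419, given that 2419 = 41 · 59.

Mod 41: 139 ≡ 16; by Fermat, exponent reduces to 94 mod 40 = 14; 16^14 ≡ 18 (mod 41).
Mod 59: 139 ≡ 21; by Fermat, exponent reduces to 94 mod 58 = 36; 21^36 ≡ 25 (mod 59).
Combine by CRT: x ≡ 18 (mod 41), x ≡ 25 (mod 59) ⇒ x ≡ 674 (mod 2419).

674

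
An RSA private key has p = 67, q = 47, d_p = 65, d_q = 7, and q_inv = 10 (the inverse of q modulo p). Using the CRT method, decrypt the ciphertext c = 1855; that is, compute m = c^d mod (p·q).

m₁ = c^(d_p) mod p: c ≡ 46 (mod 67), and 46^65 mod 67 = 51.
m₂ = c^(d_q) mod q: c ≡ 22 (mod 47), and 22^7 mod 47 = 20.
h = q_inv·(m₁ − m₂) mod p = 10·(51 − 20) mod 67 = 42.
m = m₂ + h·q = 20 + 42·47 = 1994.

1994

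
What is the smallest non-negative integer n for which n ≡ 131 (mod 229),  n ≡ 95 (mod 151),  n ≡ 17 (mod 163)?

From n ≡ 131 (mod 229) write n = 131 + 229t. Substituting into n ≡ 95 (mod 151) gives 229t ≡ 115 (mod 151), and since 78⁻¹ ≡ 91 (mod 151), t ≡ 46. Hence n ≡ 131 + 229·46 = 10665 (mod 34579).
From n ≡ 10665 (mod 34579) write n = 10665 + 34579t. Substituting into n ≡ 17 (mod 163) gives 34579t ≡ 110 (mod 163), and since 23⁻¹ ≡ 78 (mod 163), t ≡ 104. Hence n ≡ 10665 + 34579·104 = 3606881 (mod 5636377).

3606881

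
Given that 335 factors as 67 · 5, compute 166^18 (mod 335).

Mod 67: 166 ≡ 32; 32^18 ≡ 14 (mod 67).
Mod 5: 166 ≡ 1; by Fermat, exponent reduces to 18 mod 4 = 2; 1^2 ≡ 1 (mod 5).
Combine by CRT: x ≡ 14 (mod 67), x ≡ 1 (mod 5) ⇒ x ≡ 81 (mod 335).

81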